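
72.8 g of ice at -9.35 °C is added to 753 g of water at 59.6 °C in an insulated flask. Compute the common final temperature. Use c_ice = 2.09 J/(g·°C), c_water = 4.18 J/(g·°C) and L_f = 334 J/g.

T_f ≈ 46.9 °C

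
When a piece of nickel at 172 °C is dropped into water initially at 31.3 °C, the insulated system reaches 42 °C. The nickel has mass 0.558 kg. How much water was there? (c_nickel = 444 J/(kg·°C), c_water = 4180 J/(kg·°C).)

Heat lost by the nickel = heat gained by the water:
0.558×444×(172 − 42) = m×4180×(42 − 31.3)
44726 m = 32208  ⇒  m ≈ 0.7201 kg

m ≈ 0.72 kg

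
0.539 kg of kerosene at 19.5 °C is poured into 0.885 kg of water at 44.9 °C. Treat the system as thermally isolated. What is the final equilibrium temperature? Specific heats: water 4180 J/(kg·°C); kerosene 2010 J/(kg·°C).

T_f ≈ 39.1 °C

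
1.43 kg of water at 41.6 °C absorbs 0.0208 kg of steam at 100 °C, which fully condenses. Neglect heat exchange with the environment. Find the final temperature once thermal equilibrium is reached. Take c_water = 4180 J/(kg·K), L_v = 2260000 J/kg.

T_f ≈ 50.2 °C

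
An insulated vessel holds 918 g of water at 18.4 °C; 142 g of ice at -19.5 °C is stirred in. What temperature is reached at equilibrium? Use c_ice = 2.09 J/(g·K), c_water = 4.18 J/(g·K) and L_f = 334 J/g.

Heat gained plus heat lost sum to zero:
warm ice to 0 °C: 142·2.09·(0 − (-19.5)) = 5787.2
  melt ice: 142·334 = 47428
  warm the meltwater: 593.56 T
  water: 3837.2(T − 18.4)
4430.8 T = 70605 − 53215 = 17390
T ≈ 3.92 °C (positive, so assuming full melt was valid).

T_f ≈ 3.9 °C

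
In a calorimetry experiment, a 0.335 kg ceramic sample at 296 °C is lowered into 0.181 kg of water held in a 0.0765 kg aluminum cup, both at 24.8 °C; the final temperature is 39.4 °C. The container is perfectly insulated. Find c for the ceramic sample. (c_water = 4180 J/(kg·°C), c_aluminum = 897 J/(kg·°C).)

Energy conservation, ΣQ = 0:
0.335×c×(39.4 − 296) + 0.181×4180×(39.4 − 24.8) + 0.0765×897×(39.4 − 24.8) = 0
-85.96 c = -12048
c = -12048/-85.96 ≈ 140.2 J/(kg·°C)

c ≈ 140 J/(kg·°C)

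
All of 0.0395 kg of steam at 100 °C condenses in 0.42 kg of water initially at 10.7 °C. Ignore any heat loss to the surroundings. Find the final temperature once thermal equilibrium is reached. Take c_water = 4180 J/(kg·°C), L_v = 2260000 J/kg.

Energy conservation, ΣQ = 0:
latent heat released on condensation: 0.0395·2260000 = 89270; condensate cools 100→T: 0.0395·4180·(T − 100) = 165.11(T − 100); water warms: 0.42·4180·(T − 10.7) = 1755.6(T − 10.7)
1920.7 T = 89270 + 16511 + 18785 = 124566
T ≈ 64.85 °C (< 100 °C, so full condensation is consistent).

T_f ≈ 64.9 °C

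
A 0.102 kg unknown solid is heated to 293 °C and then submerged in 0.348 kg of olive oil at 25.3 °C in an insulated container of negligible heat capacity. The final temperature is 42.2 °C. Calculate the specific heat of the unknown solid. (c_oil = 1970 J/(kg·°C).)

Heat lost by the unknown solid = heat gained by the oil:
0.102×c×(293 − 42.2) = 0.348×1970×(42.2 − 25.3)
25.58 c = 11586  ⇒  c ≈ 452.9 J/(kg·°C)

c ≈ 453 J/(kg·°C)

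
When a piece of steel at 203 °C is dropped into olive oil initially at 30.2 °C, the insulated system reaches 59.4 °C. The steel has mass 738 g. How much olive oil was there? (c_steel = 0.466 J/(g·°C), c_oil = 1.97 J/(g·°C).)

Heat lost by the steel = heat gained by the oil:
738·0.466·(203 − 59.4) = m·1.97·(59.4 − 30.2)
57.52 m = 49385  ⇒  m ≈ 858.5 g

m ≈ 859 g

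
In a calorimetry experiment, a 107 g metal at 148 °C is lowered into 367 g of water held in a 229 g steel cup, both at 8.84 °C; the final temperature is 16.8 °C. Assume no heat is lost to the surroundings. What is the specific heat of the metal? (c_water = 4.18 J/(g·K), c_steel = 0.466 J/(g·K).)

c ≈ 0.93 J/(g·K)

Setting the total heat transfer to zero:
107×c×(16.8 − 148) + 367×4.18×(16.8 − 8.84) + 229×0.466×(16.8 − 8.84) = 0
-14038 c = -13061
c = -13061/-14038 ≈ 0.9303 J/(g·K)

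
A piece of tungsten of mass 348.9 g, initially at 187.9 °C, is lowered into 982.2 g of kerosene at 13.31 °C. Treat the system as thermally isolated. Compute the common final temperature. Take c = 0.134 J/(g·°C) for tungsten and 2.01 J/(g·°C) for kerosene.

T_f ≈ 17.3 °C

T_f is the heat-capacity-weighted average of the initial temperatures:
T_f = (46.75*187.9 + 1974.2*13.31) / (46.75 + 1974.2)
    = 35062 / 2021 ≈ 17.35 °C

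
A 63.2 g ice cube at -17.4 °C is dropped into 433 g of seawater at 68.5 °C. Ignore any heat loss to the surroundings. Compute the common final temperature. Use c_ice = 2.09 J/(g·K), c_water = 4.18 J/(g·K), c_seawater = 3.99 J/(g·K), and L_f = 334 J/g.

Setting the total heat transfer to zero:
ice -17.4→0 °C: 63.2×2.09×17.4 = 2298.3; melt ice: 63.2×334 = 21109; meltwater 0→T: 63.2×4.18×T = 264.18 T; seawater: 1727.7(T − 68.5)
1991.8 T = 118345 − 23407 = 94938
T ≈ 47.66 °C. Since T > 0 °C, the all-ice-melts assumption holds.

T_f ≈ 47.7 °C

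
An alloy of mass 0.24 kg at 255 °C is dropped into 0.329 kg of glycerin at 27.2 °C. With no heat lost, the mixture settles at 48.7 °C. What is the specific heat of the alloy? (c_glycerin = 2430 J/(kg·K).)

Let T be the final temperature. ΣQ_i = 0:
0.24×c×(48.7 − 255) + 0.329×2430×(48.7 − 27.2) = 0
-49.51 c = -17189
c = -17189/-49.51 ≈ 347.2 J/(kg·K)

c ≈ 347 J/(kg·K)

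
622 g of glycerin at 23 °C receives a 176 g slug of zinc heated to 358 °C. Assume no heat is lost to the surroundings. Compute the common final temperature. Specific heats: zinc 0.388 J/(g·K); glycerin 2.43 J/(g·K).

Let T be the final temperature. ΣQ_i = 0:
176·0.388·(T − 358) + 622·2.43·(T − 23) = 0
1579.7 T = 59211
T ≈ 37.48 °C

T_f ≈ 37.5 °C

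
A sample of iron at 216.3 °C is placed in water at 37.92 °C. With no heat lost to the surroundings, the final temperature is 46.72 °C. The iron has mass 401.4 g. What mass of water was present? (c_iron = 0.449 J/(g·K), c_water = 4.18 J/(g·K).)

m ≈ 831 g

Heat lost by the iron = heat gained by the water:
401.4·0.449·(216.3 − 46.72) = m·4.18·(46.72 − 37.92)
36.78 m = 30563  ⇒  m ≈ 830.9 g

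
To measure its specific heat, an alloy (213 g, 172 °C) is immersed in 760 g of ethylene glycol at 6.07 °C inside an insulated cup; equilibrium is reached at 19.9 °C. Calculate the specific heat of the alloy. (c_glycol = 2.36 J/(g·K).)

c ≈ 0.766 J/(g·K)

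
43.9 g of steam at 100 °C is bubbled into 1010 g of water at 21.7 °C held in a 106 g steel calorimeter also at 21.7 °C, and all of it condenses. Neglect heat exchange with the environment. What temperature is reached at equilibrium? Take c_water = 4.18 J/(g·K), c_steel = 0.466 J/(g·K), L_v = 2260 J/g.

T_f ≈ 47.2 °C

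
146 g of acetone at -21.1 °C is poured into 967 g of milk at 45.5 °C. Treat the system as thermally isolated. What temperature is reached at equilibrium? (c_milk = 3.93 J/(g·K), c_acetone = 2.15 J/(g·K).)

T_f is the heat-capacity-weighted average of the initial temperatures:
T_f = (3800.3·45.5 + 313.9·(-21.1)) / (3800.3 + 313.9)
    = 166291 / 4114.2 ≈ 40.42 °C

T_f ≈ 40.4 °C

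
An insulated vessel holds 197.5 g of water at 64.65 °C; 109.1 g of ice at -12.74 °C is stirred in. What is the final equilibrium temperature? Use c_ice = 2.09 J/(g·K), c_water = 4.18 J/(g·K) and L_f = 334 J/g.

T_f ≈ 10.9 °C

Setting the total heat transfer to zero:
warm ice to 0 °C: 109.1·2.09·(0 − (-12.74)) = 2905; melt ice: 109.1·334 = 36439; meltwater 0→T: 109.1·4.18·T = 456.04 T; water: 825.55(T − 64.65)
1281.6 T = 53372 − 39344 = 14027
T ≈ 10.95 °C. Since T > 0 °C, the all-ice-melts assumption holds.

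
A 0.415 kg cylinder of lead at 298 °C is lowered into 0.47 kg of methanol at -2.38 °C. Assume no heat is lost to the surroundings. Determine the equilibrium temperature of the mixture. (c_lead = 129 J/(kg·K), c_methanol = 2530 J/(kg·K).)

Conservation of energy gives ΣQ = 0:
0.415*129*(T − 298) + 0.47*2530*(T − (-2.38)) = 0
53.53(T − 298) + 1189.1(T − (-2.38)) = 0
(53.53 + 1189.1) T = 53.53*298 + 1189.1*(-2.38)
T = 13123 / 1242.6 = 10.6 °C

T_f ≈ 10.6 °C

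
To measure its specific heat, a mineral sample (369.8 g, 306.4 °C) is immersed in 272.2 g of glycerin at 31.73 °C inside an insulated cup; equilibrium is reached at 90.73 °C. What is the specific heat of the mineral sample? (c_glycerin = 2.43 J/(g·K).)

c ≈ 0.489 J/(g·K)

Heat lost by the mineral sample = heat gained by the glycerin:
369.8·c·(306.4 − 90.73) = 272.2·2.43·(90.73 − 31.73)
79755 c = 39025  ⇒  c ≈ 0.4893 J/(g·K)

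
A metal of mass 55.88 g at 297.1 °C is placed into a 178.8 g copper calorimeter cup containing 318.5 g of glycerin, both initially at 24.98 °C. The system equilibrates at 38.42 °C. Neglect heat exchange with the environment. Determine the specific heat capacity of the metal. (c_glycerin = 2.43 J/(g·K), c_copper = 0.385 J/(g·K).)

c ≈ 0.784 J/(g·K)

Taking heat into each body as positive, Σ m c ΔT = 0:
55.88·c·(38.42 − 297.1) + 318.5·2.43·(38.42 − 24.98) + 178.8·0.385·(38.42 − 24.98) = 0
-14455 c = -11327
c = -11327/-14455 ≈ 0.7836 J/(g·K)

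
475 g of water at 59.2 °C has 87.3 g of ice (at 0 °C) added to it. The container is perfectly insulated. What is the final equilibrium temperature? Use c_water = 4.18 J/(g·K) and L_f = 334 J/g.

T_f ≈ 37.6 °C

Sum of m c ΔT and latent-heat terms is zero:
fusion: m_ice L_f = 87.3×334 = 29158
  meltwater 0→T: 87.3×4.18×T = 364.91 T
  water: 1985.5(T − 59.2)
2350.4 T = 117542 − 29158 = 88383
T ≈ 37.60 °C. Since T > 0 °C, the all-ice-melts assumption holds.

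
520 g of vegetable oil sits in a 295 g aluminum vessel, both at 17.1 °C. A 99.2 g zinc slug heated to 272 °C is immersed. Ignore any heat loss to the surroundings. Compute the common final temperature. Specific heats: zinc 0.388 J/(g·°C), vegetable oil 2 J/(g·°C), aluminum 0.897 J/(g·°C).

T_f ≈ 24.4 °C

Conservation of energy gives ΣQ = 0:
99.2×0.388×(T − 272) + 520×2×(T − 17.1) + 295×0.897×(T − 17.1) = 0
38.49(T − 272) + 1040(T − 17.1) + 264.62(T − 17.1) = 0
(38.49 + 1040 + 264.62) T = 38.49×272 + 1040×17.1 + 264.62×17.1
T = 32778 / 1343.1 = 24.4 °C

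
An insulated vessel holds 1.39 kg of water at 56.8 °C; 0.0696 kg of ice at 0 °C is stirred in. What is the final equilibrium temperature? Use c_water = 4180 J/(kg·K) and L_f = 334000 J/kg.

Energy balance with sensible and latent terms:
melt ice: 0.0696·334000 = 23246
  warm the meltwater: 290.93 T
  water cools: 1.39·4180·(T − 56.8) = 5810.2(T − 56.8)
6101.1 T = 330019 − 23246 = 306773
T ≈ 50.28 °C. Since T > 0 °C, the all-ice-melts assumption holds.

T_f ≈ 50.3 °C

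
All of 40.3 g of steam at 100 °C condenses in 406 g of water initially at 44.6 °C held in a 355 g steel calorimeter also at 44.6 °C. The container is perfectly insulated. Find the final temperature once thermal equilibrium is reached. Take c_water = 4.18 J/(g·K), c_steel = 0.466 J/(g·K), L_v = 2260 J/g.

T_f ≈ 94.0 °C

Setting the total heat transfer to zero:
latent heat released on condensation: 40.3×2260 = 91078
  condensate cools 100→T: 40.3×4.18×(T − 100) = 168.45(T − 100)
  water warms: 406×4.18×(T − 44.6) = 1697.1(T − 44.6)
  cup: 165.43(T − 44.6)
2031 T = 91078 + 16845 + 83068 = 190991
T ≈ 94.04 °C — below 100 °C, confirming all the steam condensed.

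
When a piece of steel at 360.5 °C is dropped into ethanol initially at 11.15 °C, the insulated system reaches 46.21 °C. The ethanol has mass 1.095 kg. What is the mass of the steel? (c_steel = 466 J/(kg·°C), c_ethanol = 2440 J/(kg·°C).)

Heat lost by the steel = heat gained by the ethanol:
m·466·(360.5 − 46.21) = 1.095·2440·(46.21 − 11.15)
146459 m = 93673  ⇒  m ≈ 0.6396 kg

m ≈ 0.64 kg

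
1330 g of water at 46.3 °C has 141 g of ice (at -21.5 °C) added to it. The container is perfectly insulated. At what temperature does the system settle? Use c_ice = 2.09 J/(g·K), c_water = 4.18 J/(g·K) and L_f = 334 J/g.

T_f ≈ 33.2 °C

Energy conservation, ΣQ = 0:
warm ice to 0 °C: 141×2.09×(0 − (-21.5)) = 6335.8
  fusion: m_ice L_f = 141×334 = 47094
  warm the meltwater: 589.38 T
  water: 5559.4(T − 46.3)
6148.8 T = 257400 − 53430 = 203970
T ≈ 33.17 °C (positive, so assuming full melt was valid).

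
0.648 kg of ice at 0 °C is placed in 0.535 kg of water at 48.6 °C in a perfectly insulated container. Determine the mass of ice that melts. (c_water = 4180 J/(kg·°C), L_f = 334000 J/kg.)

m_melted ≈ 0.325 kg

Heat available from the water dropping to 0 °C: 0.535·4180·48.6 = 108684 J.
Fully melting the ice requires m_ice L_f = 0.648·334000 = 216432 J.
Since 108684 < 216432 J, not all the ice melts; equilibrium is at 0 °C.
m_melt = 108684 / L_f = 0.3254 kg.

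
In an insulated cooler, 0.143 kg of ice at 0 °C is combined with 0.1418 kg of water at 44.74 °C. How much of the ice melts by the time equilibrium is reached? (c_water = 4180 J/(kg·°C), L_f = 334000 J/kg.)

Water can give up m c ΔT = 0.1418×4180×44.74 = 26518 J before reaching 0 °C.
To melt every bit of ice: 0.143×334000 = 47762 J.
26518 J < 47762 J, so only part of the ice melts and the system sits at 0 °C.
Mass melted = 26518/334000 ≈ 0.0794 kg.

m_melted ≈ 0.0794 kg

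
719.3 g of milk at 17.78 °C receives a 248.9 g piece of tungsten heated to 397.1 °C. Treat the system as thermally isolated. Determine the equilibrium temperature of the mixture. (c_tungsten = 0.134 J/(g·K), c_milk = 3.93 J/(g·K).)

T_f ≈ 22.2 °C

Heat gained plus heat lost sum to zero:
248.9·0.134·(T − 397.1) + 719.3·3.93·(T − 17.78) = 0
33.35(T − 397.1) + 2826.8(T − 17.78) = 0
2860.2 T = 63506
T ≈ 22.20 °C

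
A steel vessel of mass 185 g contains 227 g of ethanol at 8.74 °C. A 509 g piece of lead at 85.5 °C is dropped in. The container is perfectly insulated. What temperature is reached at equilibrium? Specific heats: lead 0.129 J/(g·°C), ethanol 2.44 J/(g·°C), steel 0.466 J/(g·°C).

T_f ≈ 15.9 °C

With ΣQ=0 the equilibrium temperature is the m·c-weighted mean:
T_f = (65.66·85.5 + 553.88·8.74 + 86.21·8.74) / (65.66 + 553.88 + 86.21)
    = 11208 / 705.75 ≈ 15.88 °C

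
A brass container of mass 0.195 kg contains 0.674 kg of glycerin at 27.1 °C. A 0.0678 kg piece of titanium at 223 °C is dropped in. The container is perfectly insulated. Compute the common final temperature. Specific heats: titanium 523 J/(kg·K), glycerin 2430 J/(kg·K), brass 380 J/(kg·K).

Taking heat into each body as positive, Σ m c ΔT = 0:
0.0678×523×(T − 223) + 0.674×2430×(T − 27.1) + 0.195×380×(T − 27.1) = 0
35.46(T − 223) + 1637.8(T − 27.1) + 74.1(T − 27.1) = 0
1747.4 T = 54300
T = 54300/1747.4 ≈ 31.08 °C

T_f ≈ 31.1 °C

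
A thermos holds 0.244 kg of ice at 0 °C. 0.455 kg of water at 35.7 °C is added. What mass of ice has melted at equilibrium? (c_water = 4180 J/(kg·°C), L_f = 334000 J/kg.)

Water can give up m c ΔT = 0.455·4180·35.7 = 67898 J before reaching 0 °C.
Melting all 0.244 kg of ice would need 0.244·334000 = 81496 J.
Since 67898 < 81496 J, not all the ice melts; equilibrium is at 0 °C.
Mass melted = 67898/334000 ≈ 0.2033 kg.

m_melted ≈ 0.203 kg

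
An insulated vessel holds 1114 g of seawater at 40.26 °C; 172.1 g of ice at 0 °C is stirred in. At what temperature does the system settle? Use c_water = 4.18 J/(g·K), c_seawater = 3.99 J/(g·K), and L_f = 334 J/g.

Energy balance with sensible and latent terms:
latent heat to melt: 172.1·334 = 57481; meltwater 0→T: 172.1·4.18·T = 719.38 T; seawater cools: 1114·3.99·(T − 40.26) = 4444.9(T − 40.26)
5164.2 T = 178950 − 57481 = 121469
T ≈ 23.52 °C — above 0 °C, consistent with complete melting.

T_f ≈ 23.5 °C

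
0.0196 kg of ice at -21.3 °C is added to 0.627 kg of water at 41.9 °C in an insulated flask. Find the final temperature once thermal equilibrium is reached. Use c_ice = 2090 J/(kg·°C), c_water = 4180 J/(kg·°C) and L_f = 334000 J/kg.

Sum of m c ΔT and latent-heat terms is zero:
warm ice to 0 °C: 0.0196×2090×(0 − (-21.3)) = 872.53
  latent heat to melt: 0.0196×334000 = 6546.4
  warm the meltwater: 81.93 T
  water cools: 0.627×4180×(T − 41.9) = 2620.9(T − 41.9)
2702.8 T = 109814 − 7418.9 = 102395
T ≈ 37.88 °C — above 0 °C, consistent with complete melting.

T_f ≈ 37.9 °C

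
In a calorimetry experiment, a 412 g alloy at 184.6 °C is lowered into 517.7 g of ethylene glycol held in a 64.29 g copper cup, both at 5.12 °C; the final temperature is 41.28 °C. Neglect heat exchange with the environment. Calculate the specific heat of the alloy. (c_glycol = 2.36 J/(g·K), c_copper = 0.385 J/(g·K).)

c ≈ 0.763 J/(g·K)

Net heat exchanged in the isolated system is zero:
412·c·(41.28 − 184.6) + 517.7·2.36·(41.28 − 5.12) + 64.29·0.385·(41.28 − 5.12) = 0
-59048 c = -45074
c = -45074/-59048 ≈ 0.7634 J/(g·K)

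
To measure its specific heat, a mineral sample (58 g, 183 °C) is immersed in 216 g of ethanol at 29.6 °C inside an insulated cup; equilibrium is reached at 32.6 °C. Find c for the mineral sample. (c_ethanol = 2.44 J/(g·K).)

Heat lost by the mineral sample = heat gained by the ethanol:
58·c·(183 − 32.6) = 216·2.44·(32.6 − 29.6)
8723.2 c = 1581.1  ⇒  c ≈ 0.1813 J/(g·K)

c ≈ 0.181 J/(g·K)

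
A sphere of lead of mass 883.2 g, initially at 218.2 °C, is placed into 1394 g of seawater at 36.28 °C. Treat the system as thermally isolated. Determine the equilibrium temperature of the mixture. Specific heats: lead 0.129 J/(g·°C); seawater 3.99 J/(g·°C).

With ΣQ=0 the equilibrium temperature is the m·c-weighted mean:
T_f = (113.93·218.2 + 5562.1·36.28) / (113.93 + 5562.1)
    = 226652 / 5676 ≈ 39.93 °C

T_f ≈ 39.9 °C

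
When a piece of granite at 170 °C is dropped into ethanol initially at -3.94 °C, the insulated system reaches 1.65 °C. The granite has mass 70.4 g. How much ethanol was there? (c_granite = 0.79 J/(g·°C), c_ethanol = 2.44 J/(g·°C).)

m ≈ 686 g

Setting the total heat transfer to zero:
70.4·0.79·(1.65 − 170) + m·2.44·(1.65 − (-3.94)) = 0
13.64 m = 9363
m = 9363/13.64 ≈ 686.5 g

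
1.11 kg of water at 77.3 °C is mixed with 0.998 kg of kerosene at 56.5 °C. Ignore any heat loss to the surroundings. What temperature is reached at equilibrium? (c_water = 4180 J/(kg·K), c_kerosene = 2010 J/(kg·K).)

T_f ≈ 71.0 °C

Let T be the final temperature. ΣQ_i = 0:
1.11*4180*(T − 77.3) + 0.998*2010*(T − 56.5) = 0
4639.8(T − 77.3) + 2006(T − 56.5) = 0
(4639.8 + 2006) T = 4639.8*77.3 + 2006*56.5
T ≈ 71.02 °C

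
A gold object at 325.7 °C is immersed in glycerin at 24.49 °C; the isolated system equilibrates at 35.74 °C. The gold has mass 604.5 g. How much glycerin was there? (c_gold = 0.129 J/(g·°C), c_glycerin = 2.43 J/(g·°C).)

m ≈ 827 g

Heat lost by the gold = heat gained by the glycerin:
604.5×0.129×(325.7 − 35.74) = m×2.43×(35.74 − 24.49)
27.34 m = 22611  ⇒  m ≈ 827.1 g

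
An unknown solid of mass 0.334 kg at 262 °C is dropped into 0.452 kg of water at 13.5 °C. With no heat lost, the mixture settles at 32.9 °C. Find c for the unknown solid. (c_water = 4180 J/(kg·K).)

c ≈ 479 J/(kg·K)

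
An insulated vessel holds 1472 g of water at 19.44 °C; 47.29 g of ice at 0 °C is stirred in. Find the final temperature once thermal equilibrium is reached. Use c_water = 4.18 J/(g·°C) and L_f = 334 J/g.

Net heat exchanged in the isolated system is zero:
latent heat to melt: 47.29×334 = 15795; warm the meltwater: 197.67 T; water: 6153(T − 19.44)
6350.6 T = 119614 − 15795 = 103819
T ≈ 16.35 °C — above 0 °C, consistent with complete melting.

T_f ≈ 16.3 °C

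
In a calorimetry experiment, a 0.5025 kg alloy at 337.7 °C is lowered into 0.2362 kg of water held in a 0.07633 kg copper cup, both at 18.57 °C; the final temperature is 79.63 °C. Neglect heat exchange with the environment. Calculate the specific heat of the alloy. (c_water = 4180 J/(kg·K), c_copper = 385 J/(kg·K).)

Net heat exchanged in the isolated system is zero:
0.5025·c·(79.63 − 337.7) + 0.2362·4180·(79.63 − 18.57) + 0.07633·385·(79.63 − 18.57) = 0
-129.68 c = -62080
c = -62080/-129.68 ≈ 478.7 J/(kg·K)

c ≈ 479 J/(kg·K)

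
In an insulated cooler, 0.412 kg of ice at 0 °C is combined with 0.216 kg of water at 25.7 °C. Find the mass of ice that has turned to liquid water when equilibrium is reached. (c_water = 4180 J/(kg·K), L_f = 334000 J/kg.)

m_melted ≈ 0.0695 kg

Heat available from the water dropping to 0 °C: 0.216·4180·25.7 = 23204 J.
To melt every bit of ice: 0.412·334000 = 137608 J.
23204 J < 137608 J, so only part of the ice melts and the system sits at 0 °C.
m_melt = 23204 / L_f = 0.06947 kg.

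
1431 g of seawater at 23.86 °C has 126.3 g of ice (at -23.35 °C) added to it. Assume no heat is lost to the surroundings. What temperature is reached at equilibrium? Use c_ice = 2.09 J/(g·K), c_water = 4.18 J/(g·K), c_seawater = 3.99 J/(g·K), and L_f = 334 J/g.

Setting the total heat transfer to zero:
ice -23.35→0 °C: 126.3·2.09·23.35 = 6163.6
  melt ice: 126.3·334 = 42184
  warm the meltwater: 527.93 T
  seawater: 5709.7(T − 23.86)
6237.6 T = 136233 − 48348 = 87885
T ≈ 14.09 °C — above 0 °C, consistent with complete melting.

T_f ≈ 14.1 °C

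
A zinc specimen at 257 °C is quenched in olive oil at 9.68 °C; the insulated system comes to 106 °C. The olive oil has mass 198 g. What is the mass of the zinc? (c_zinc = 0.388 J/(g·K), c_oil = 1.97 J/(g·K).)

|Q_zinc| = |Q_oil|:
m·0.388·(257 − 106) = 198·1.97·(106 − 9.68)
58.59 m = 37571  ⇒  m ≈ 641.3 g

m ≈ 641 g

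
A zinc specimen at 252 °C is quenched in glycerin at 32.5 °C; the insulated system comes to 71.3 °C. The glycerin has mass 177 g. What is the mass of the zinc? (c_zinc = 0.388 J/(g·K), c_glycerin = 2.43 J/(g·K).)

|Q_zinc| = |Q_glycerin|:
m·0.388·(252 − 71.3) = 177·2.43·(71.3 − 32.5)
70.11 m = 16688  ⇒  m ≈ 238 g

m ≈ 238 g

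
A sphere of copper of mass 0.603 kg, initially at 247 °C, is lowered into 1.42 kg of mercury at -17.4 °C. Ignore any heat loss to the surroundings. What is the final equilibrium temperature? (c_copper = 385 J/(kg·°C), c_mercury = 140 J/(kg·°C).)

T_f ≈ 125.0 °C

Set heat shed by the hot body equal to heat absorbed by the cold body:
0.603×385×(247 − T) = 1.42×140×(T − (-17.4))
232.16(247 − T) = 198.8(T − (-17.4))
430.95 T = 53883  ⇒  T ≈ 125.03 °C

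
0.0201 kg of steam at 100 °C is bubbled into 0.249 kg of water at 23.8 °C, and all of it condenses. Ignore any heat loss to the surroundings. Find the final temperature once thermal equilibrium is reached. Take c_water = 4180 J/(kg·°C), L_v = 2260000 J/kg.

Taking heat into each body as positive, Σ m c ΔT = 0:
latent heat released on condensation: 0.0201×2260000 = 45426
  condensate cools 100→T: 0.0201×4180×(T − 100) = 84.02(T − 100)
  water warms: 0.249×4180×(T − 23.8) = 1040.8(T − 23.8)
1124.8 T = 45426 + 8401.8 + 24772 = 78599
T ≈ 69.88 °C (< 100 °C, so full condensation is consistent).

T_f ≈ 69.9 °C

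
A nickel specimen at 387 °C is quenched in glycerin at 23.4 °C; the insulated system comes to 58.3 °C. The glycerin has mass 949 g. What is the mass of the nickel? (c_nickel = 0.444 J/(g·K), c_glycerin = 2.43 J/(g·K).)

Heat lost by the nickel = heat gained by the glycerin:
m×0.444×(387 − 58.3) = 949×2.43×(58.3 − 23.4)
145.94 m = 80482  ⇒  m ≈ 551.5 g

m ≈ 551 g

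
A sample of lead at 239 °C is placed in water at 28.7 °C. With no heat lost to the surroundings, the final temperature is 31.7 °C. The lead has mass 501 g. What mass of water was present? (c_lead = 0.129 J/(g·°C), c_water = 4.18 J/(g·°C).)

m ≈ 1070 g

Let T be the final temperature. ΣQ_i = 0:
501·0.129·(31.7 − 239) + m·4.18·(31.7 − 28.7) = 0
12.54 m = 13398
m = 13398/12.54 ≈ 1068 g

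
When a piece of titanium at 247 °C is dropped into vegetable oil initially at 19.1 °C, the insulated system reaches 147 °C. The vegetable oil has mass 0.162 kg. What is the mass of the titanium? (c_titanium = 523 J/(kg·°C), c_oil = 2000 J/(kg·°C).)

Conservation of energy gives ΣQ = 0:
m×523×(147 − 247) + 0.162×2000×(147 − 19.1) = 0
-52300 m = -41440
m = -41440/-52300 ≈ 0.7923 kg

m ≈ 0.792 kg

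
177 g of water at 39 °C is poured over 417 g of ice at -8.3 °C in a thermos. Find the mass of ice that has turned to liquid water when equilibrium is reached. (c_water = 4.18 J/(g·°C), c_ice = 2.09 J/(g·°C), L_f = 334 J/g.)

Water can give up m c ΔT = 177·4.18·39 = 28855 J before reaching 0 °C.
Of that, 417·2.09·8.3 = 7233.7 J goes to bring the ice to 0 °C, leaving 21621 J.
Fully melting the ice requires m_ice L_f = 417·334 = 139278 J.
Since 21621 < 139278 J, not all the ice melts; equilibrium is at 0 °C.
m_melt = 21621 / L_f = 64.73 g.

m_melted ≈ 64.7 g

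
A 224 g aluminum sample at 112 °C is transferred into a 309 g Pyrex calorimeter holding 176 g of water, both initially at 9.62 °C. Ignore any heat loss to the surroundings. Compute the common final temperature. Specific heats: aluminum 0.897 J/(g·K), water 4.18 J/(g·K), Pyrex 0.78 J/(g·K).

T_f ≈ 27.1 °C

Net heat exchanged in the isolated system is zero:
224×0.897×(T − 112) + 176×4.18×(T − 9.62) + 309×0.78×(T − 9.62) = 0
200.93(T − 112) + 735.68(T − 9.62) + 241.02(T − 9.62) = 0
(200.93 + 735.68 + 241.02) T = 200.93×112 + 735.68×9.62 + 241.02×9.62
T ≈ 27.09 °C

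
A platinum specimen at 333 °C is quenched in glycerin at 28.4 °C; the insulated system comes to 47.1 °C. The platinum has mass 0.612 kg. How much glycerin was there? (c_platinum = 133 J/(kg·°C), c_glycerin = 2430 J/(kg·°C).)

Net heat exchanged in the isolated system is zero:
0.612×133×(47.1 − 333) + m×2430×(47.1 − 28.4) = 0
45441 m = 23271
m = 23271/45441 ≈ 0.5121 kg

m ≈ 0.512 kg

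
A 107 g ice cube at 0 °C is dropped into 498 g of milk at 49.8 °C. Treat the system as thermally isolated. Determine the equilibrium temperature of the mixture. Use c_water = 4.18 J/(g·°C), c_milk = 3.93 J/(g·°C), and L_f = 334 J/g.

T_f ≈ 25.7 °C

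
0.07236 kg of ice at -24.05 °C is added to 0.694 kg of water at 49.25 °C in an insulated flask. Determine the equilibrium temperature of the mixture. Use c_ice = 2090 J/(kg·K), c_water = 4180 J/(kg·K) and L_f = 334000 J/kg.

T_f ≈ 35.9 °C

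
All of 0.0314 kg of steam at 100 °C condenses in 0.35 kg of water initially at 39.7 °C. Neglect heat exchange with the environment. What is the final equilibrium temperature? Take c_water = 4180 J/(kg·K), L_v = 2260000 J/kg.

Setting the total heat transfer to zero:
steam→water at 100 °C releases m L_v = 0.0314×2260000 = 70964
  condensed water 100 °C→T: 131.25(T − 100)
  original water: 1463(T − 39.7)
1594.3 T = 70964 + 13125 + 58081 = 142170
T ≈ 89.18 °C, under the boiling point, so the assumption holds.

T_f ≈ 89.2 °C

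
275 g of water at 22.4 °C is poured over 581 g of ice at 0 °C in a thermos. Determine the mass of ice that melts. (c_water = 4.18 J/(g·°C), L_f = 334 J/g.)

m_melted ≈ 77.1 g

Cooling the water to 0 °C releases 275·4.18·22.4 = 25749 J.
To melt every bit of ice: 581·334 = 194054 J.
Since 25749 < 194054 J, not all the ice melts; equilibrium is at 0 °C.
m_melt = 25749 / L_f = 77.09 g.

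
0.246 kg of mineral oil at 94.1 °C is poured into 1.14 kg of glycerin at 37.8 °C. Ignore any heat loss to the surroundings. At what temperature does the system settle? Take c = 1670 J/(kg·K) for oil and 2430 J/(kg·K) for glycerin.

T_f ≈ 45.1 °C

Net heat exchanged in the isolated system is zero:
0.246×1670×(T − 94.1) + 1.14×2430×(T − 37.8) = 0
410.82(T − 94.1) + 2770.2(T − 37.8) = 0
3181 T = 143372
T = 143372/3181 ≈ 45.07 °C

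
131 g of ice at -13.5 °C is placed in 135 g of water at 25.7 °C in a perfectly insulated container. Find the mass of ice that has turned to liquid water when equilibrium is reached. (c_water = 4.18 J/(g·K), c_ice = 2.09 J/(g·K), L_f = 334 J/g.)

m_melted ≈ 32.4 g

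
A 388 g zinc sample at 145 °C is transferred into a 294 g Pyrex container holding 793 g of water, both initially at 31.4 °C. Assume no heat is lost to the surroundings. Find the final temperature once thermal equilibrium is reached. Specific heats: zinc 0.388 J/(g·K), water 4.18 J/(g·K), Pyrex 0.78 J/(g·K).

T_f ≈ 36.0 °C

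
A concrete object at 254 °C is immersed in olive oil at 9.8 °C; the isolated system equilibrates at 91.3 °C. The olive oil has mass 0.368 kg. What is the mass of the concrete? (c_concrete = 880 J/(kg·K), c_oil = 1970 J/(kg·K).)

Conservation of energy gives ΣQ = 0:
m·880·(91.3 − 254) + 0.368·1970·(91.3 − 9.8) = 0
-143176 m = -59084
m = -59084/-143176 ≈ 0.4127 kg

m ≈ 0.413 kg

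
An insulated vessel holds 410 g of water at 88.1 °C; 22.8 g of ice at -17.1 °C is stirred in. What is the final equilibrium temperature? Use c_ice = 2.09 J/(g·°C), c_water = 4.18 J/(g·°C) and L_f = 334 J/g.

Let T be the final temperature. ΣQ_i = 0:
warm ice to 0 °C: 22.8·2.09·(0 − (-17.1)) = 814.85
  fusion: m_ice L_f = 22.8·334 = 7615.2
  meltwater 0→T: 22.8·4.18·T = 95.3 T
  water cools: 410·4.18·(T − 88.1) = 1713.8(T − 88.1)
1809.1 T = 150986 − 8430 = 142556
T ≈ 78.80 °C (positive, so assuming full melt was valid).

T_f ≈ 78.8 °C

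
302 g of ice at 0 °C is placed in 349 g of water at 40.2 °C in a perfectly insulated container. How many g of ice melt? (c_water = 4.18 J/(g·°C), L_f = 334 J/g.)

m_melted ≈ 176 g

Water can give up m c ΔT = 349·4.18·40.2 = 58645 J before reaching 0 °C.
Fully melting the ice requires m_ice L_f = 302·334 = 100868 J.
58645 J < 100868 J, so only part of the ice melts and the system sits at 0 °C.
m_melted·334 = 58645  ⇒  m_melted ≈ 175.6 g.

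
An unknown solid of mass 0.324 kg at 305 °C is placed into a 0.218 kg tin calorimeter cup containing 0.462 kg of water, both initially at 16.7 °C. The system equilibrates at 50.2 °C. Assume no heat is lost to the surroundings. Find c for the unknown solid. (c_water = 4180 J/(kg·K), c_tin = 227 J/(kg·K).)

c ≈ 804 J/(kg·K)

Let T be the final temperature. ΣQ_i = 0:
0.324×c×(50.2 − 305) + 0.462×4180×(50.2 − 16.7) + 0.218×227×(50.2 − 16.7) = 0
-82.56 c = -66352
c = -66352/-82.56 ≈ 803.7 J/(kg·K)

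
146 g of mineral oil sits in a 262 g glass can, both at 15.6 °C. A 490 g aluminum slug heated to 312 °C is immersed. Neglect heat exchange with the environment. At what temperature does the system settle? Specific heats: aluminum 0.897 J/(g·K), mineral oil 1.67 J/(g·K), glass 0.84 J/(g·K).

T_f ≈ 159.8 °C

Setting the total heat transfer to zero:
490·0.897·(T − 312) + 146·1.67·(T − 15.6) + 262·0.84·(T − 15.6) = 0
439.53(T − 312) + 243.82(T − 15.6) + 220.08(T − 15.6) = 0
(439.53 + 243.82 + 220.08) T = 439.53·312 + 243.82·15.6 + 220.08·15.6
T = 144370 / 903.43 = 160 °C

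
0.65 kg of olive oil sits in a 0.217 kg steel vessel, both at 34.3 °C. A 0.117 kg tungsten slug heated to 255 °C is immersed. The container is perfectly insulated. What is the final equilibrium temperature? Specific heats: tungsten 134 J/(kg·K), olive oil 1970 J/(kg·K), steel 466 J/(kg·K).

T_f ≈ 36.8 °C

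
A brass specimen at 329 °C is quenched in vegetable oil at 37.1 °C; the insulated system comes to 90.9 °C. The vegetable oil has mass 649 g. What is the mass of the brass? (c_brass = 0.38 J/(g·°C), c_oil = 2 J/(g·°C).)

Let T be the final temperature. ΣQ_i = 0:
m·0.38·(90.9 − 329) + 649·2·(90.9 − 37.1) = 0
-90.48 m = -69832
m = -69832/-90.48 ≈ 771.8 g

m ≈ 772 g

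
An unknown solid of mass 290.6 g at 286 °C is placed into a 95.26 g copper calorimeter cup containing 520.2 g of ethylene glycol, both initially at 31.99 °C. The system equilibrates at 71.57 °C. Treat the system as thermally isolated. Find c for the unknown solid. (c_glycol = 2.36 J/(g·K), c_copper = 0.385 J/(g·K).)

c ≈ 0.803 J/(g·K)

Net heat exchanged in the isolated system is zero:
290.6·c·(71.57 − 286) + 520.2·2.36·(71.57 − 31.99) + 95.26·0.385·(71.57 − 31.99) = 0
-62313 c = -50043
c = -50043/-62313 ≈ 0.8031 J/(g·K)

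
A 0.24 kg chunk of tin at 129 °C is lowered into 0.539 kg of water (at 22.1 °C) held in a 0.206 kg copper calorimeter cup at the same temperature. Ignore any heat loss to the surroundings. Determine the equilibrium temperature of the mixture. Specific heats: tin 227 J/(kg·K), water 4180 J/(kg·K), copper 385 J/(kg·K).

T_f ≈ 24.5 °C

Let T be the final temperature. ΣQ_i = 0:
0.24*227*(T − 129) + 0.539*4180*(T − 22.1) + 0.206*385*(T − 22.1) = 0
(54.48 + 2253 + 79.31) T = 54.48*129 + 2253*22.1 + 79.31*22.1
T = 58572 / 2386.8 = 24.5 °C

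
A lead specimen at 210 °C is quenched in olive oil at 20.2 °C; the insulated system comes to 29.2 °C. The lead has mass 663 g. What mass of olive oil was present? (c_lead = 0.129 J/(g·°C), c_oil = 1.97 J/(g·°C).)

m ≈ 872 g

|Q_lead| = |Q_oil|:
663×0.129×(210 − 29.2) = m×1.97×(29.2 − 20.2)
17.73 m = 15463  ⇒  m ≈ 872.2 g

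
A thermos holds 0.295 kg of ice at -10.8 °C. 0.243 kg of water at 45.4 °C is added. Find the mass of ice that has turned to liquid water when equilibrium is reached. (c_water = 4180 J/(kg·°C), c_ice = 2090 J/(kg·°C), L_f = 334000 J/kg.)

Cooling the water to 0 °C releases 0.243·4180·45.4 = 46115 J.
Of that, 0.295·2090·10.8 = 6658.7 J goes to bring the ice to 0 °C, leaving 39456 J.
Fully melting the ice requires m_ice L_f = 0.295·334000 = 98530 J.
Since 39456 < 98530 J, not all the ice melts; equilibrium is at 0 °C.
Mass melted = 39456/334000 ≈ 0.1181 kg.

m_melted ≈ 0.118 kg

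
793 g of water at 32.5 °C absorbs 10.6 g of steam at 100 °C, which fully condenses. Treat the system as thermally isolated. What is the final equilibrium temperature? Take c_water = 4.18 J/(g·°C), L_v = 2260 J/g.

T_f ≈ 40.5 °C

Setting the total heat transfer to zero:
condense steam: −10.6·2260 = −23956; condensate cools 100→T: 10.6·4.18·(T − 100) = 44.31(T − 100); water warms: 793·4.18·(T − 32.5) = 3314.7(T − 32.5)
3359 T = 23956 + 4430.8 + 107729 = 136116
T ≈ 40.52 °C, under the boiling point, so the assumption holds.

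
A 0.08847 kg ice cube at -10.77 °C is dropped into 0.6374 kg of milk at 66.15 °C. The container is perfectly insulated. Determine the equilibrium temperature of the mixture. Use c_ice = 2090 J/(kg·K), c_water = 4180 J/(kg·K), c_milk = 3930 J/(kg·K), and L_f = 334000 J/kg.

Conservation of energy gives ΣQ = 0:
warm ice to 0 °C: 0.08847·2090·(0 − (-10.77)) = 1991.4
  melt ice: 0.08847·334000 = 29549
  warm the meltwater: 369.8 T
  milk: 2505(T − 66.15)
2874.8 T = 165705 − 31540 = 134164
T ≈ 46.67 °C. Since T > 0 °C, the all-ice-melts assumption holds.

T_f ≈ 46.7 °C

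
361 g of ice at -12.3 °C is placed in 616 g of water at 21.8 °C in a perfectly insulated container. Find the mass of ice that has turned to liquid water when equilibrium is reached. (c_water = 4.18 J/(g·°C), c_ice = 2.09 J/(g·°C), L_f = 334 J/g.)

m_melted ≈ 140 g

Heat available from the water dropping to 0 °C: 616·4.18·21.8 = 56132 J.
Warming the ice to 0 °C takes 361·2.09·12.3 = 9280.2 J, leaving 46852 J for melting.
Melting all 361 g of ice would need 361·334 = 120574 J.
46852 J < 120574 J, so only part of the ice melts and the system sits at 0 °C.
m_melted·334 = 46852  ⇒  m_melted ≈ 140.3 g.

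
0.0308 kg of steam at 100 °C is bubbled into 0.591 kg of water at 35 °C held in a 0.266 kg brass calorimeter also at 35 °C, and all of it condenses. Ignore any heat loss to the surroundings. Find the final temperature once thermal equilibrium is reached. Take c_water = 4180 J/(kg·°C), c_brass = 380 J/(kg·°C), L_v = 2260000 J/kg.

T_f ≈ 63.9 °C

Energy balance with sensible and latent terms:
latent heat released on condensation: 0.0308×2260000 = 69608; condensate cools 100→T: 0.0308×4180×(T − 100) = 128.74(T − 100); water warms: 0.591×4180×(T − 35) = 2470.4(T − 35); brass cup: 0.266×380×(T − 35) = 101.08(T − 35)
2700.2 T = 69608 + 12874 + 90001 = 172484
T ≈ 63.88 °C, under the boiling point, so the assumption holds.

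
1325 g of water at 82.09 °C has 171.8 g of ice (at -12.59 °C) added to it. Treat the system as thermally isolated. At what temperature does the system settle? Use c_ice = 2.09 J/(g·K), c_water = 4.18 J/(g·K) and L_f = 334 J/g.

T_f ≈ 62.8 °C

Conservation of energy gives ΣQ = 0:
ice -12.59→0 °C: 171.8·2.09·12.59 = 4520.6
  melt ice: 171.8·334 = 57381
  warm the meltwater: 718.12 T
  water: 5538.5(T − 82.09)
6256.6 T = 454655 − 61902 = 392754
T ≈ 62.77 °C (positive, so assuming full melt was valid).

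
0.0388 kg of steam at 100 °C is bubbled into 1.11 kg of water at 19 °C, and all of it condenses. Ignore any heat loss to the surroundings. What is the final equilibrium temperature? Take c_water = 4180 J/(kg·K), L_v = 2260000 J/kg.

T_f ≈ 40.0 °C

Let T be the final temperature. ΣQ_i = 0:
condense steam: −0.0388×2260000 = −87688; condensate cools 100→T: 0.0388×4180×(T − 100) = 162.18(T − 100); original water: 4639.8(T − 19)
4802 T = 87688 + 16218 + 88156 = 192063
T ≈ 40.00 °C, under the boiling point, so the assumption holds.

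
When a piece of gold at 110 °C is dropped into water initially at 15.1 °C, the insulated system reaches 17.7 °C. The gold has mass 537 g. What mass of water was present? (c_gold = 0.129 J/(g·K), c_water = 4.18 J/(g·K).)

|Q_gold| = |Q_water|:
537·0.129·(110 − 17.7) = m·4.18·(17.7 − 15.1)
10.87 m = 6393.9  ⇒  m ≈ 588.3 g

m ≈ 588 g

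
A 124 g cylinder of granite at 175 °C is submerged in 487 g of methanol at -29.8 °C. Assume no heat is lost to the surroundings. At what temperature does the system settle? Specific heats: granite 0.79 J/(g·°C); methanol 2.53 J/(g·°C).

T_f ≈ -14.7 °C

Setting the total heat transfer to zero:
124·0.79·(T − 175) + 487·2.53·(T − (-29.8)) = 0
97.96(T − 175) + 1232.1(T − (-29.8)) = 0
1330.1 T = -19574
T = -19574 / 1330.1 = -14.7 °C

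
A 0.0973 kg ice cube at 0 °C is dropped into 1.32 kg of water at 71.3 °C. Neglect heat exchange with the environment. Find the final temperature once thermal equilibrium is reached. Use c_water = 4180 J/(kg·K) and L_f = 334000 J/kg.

T_f ≈ 60.9 °C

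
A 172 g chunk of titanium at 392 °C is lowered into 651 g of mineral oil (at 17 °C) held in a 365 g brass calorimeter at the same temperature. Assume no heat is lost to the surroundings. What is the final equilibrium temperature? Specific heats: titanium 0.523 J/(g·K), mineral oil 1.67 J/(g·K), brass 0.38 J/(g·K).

T_f ≈ 42.6 °C

With ΣQ=0 the equilibrium temperature is the m·c-weighted mean:
T_f = (89.96×392 + 1087.2×17 + 138.7×17) / (89.96 + 1087.2 + 138.7)
    = 56103 / 1315.8 ≈ 42.64 °C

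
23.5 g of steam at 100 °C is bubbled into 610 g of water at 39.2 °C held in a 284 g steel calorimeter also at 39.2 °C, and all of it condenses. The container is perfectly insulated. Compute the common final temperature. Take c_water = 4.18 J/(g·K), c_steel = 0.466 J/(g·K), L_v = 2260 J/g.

Net heat exchanged in the isolated system is zero:
latent heat released on condensation: 23.5×2260 = 53110; condensed water 100 °C→T: 98.23(T − 100); water warms: 610×4.18×(T − 39.2) = 2549.8(T − 39.2); steel cup: 284×0.466×(T − 39.2) = 132.34(T − 39.2)
2780.4 T = 53110 + 9823 + 105140 = 168073
T ≈ 60.45 °C, under the boiling point, so the assumption holds.

T_f ≈ 60.4 °C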